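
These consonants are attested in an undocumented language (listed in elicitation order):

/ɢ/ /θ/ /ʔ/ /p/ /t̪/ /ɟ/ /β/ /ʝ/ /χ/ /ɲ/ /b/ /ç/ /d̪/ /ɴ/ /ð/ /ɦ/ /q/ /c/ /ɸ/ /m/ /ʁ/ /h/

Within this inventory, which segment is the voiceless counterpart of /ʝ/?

/ç/

/ʝ/ is a voiced palatal fricative.
The voiceless counterpart is a voiceless palatal fricative — in this inventory, /ç/.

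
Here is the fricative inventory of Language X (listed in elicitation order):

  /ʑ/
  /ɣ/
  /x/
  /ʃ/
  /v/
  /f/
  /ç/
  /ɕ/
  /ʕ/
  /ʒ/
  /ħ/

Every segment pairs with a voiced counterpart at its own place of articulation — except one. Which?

/ç/

Labiodental: /f/ ~ /v/
Postalveolar: /ʃ/ ~ /ʒ/
Alveolo-palatal: /ɕ/ ~ /ʑ/
Velar: /x/ ~ /ɣ/
Pharyngeal: /ħ/ ~ /ʕ/
Palatal: only /ç/ (voiceless); no voiced partner.
So /ç/ is the unpaired segment.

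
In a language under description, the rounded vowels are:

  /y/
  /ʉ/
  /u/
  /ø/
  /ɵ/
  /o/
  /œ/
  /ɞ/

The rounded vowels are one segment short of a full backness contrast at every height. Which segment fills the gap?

/ɔ/

high: front /y/, central /ʉ/, back /u/.
high-mid: front /ø/, central /ɵ/, back /o/.
low-mid: front /œ/, central /ɞ/, back —.
The low-mid row has no back member, so the gap is the low-mid back rounded vowel /ɔ/.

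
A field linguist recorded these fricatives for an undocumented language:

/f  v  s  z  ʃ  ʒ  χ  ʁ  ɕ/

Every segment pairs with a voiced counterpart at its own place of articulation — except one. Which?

Labiodental: /f/ ~ /v/
Alveolar: /s/ ~ /z/
Postalveolar: /ʃ/ ~ /ʒ/
Uvular: /χ/ ~ /ʁ/
Alveolo-palatal: only /ɕ/ (voiceless); no voiced partner.
So /ɕ/ is the unpaired segment.

/ɕ/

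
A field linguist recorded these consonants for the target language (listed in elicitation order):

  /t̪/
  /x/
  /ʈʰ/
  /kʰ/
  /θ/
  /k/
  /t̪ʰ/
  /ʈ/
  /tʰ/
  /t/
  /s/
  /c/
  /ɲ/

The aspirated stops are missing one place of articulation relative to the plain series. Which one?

palatal

place of articulation  plain     aspirated
dental            t̪        t̪ʰ     
alveolar          t         tʰ      
retroflex         ʈ         ʈʰ      
palatal           c         —       
velar             k         kʰ      
Every place of articulation has an aspirated member except palatal, where /cʰ/ would be expected.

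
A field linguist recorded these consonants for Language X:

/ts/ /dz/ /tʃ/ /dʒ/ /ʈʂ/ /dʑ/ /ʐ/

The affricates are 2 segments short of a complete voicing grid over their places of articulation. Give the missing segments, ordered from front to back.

place of articulation  voiceless  voiced  
alveolar          ts        dz      
postalveolar      tʃ        dʒ      
retroflex         ʈʂ        —       
alveolo-palatal   —         dʑ      
Gaps, from front to back: retroflex lacks voiced (/ɖʐ/); alveolo-palatal lacks voiceless (/tɕ/).

/ɖʐ/, /tɕ/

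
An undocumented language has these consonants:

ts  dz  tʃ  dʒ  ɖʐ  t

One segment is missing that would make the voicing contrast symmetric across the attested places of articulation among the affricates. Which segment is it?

place of articulation  voiceless  voiced  
alveolar          ts        dz      
postalveolar      tʃ        dʒ      
retroflex         —         ɖʐ      
The retroflex row has no voiceless member, so the gap is the voiceless retroflex affricate /ʈʂ/.

/ʈʂ/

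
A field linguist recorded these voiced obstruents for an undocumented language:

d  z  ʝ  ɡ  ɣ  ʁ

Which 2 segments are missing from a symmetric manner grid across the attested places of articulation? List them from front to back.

Stop: /d/ (alveolar), /ɡ/ (velar).
Fricative: /z/ (alveolar), /ʝ/ (palatal), /ɣ/ (velar), /ʁ/ (uvular).
Gaps, from front to back: palatal lacks stop (/ɟ/); uvular lacks stop (/ɢ/).

/ɟ/, /ɢ/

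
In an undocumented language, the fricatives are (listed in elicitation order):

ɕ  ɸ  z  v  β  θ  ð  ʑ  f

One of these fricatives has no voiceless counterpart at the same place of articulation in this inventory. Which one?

Bilabial: /ɸ/ ~ /β/
Labiodental: /f/ ~ /v/
Dental: /θ/ ~ /ð/
Alveolo-palatal: /ɕ/ ~ /ʑ/
Alveolar: only /z/ (voiced); no voiceless partner.
So /z/ is the unpaired segment.

/z/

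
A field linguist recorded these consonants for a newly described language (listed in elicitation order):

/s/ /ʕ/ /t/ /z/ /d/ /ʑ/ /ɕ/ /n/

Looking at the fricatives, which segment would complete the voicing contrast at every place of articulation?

/ħ/

alveolar: voiceless /s/, voiced /z/.
alveolo-palatal: voiceless /ɕ/, voiced /ʑ/.
pharyngeal: voiceless —, voiced /ʕ/.
The pharyngeal row has no voiceless member, so the gap is the voiceless pharyngeal fricative /ħ/.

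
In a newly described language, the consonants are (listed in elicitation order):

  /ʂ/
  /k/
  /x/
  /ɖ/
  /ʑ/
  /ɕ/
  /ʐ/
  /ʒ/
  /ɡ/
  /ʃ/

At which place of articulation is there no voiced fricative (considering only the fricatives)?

Voiceless: /ʃ/ (postalveolar), /ʂ/ (retroflex), /ɕ/ (alveolo-palatal), /x/ (velar).
Voiced: /ʒ/ (postalveolar), /ʐ/ (retroflex), /ʑ/ (alveolo-palatal).
Every place of articulation has a voiced member except velar, where /ɣ/ would be expected.

velar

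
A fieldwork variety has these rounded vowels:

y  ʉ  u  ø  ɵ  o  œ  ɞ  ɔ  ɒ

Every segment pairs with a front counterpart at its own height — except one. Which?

High: /y/ ~ /ʉ/ ~ /u/
High-mid: /ø/ ~ /ɵ/ ~ /o/
Low-mid: /œ/ ~ /ɞ/ ~ /ɔ/
Low: only /ɒ/ (back); no front partner.
So /ɒ/ is the unpaired segment.

/ɒ/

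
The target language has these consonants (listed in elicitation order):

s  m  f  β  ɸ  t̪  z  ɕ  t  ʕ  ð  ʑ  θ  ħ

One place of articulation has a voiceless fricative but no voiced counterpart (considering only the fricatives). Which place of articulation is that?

labiodental

bilabial: voiceless /ɸ/, voiced /β/.
labiodental: voiceless /f/, voiced —.
dental: voiceless /θ/, voiced /ð/.
alveolar: voiceless /s/, voiced /z/.
alveolo-palatal: voiceless /ɕ/, voiced /ʑ/.
pharyngeal: voiceless /ħ/, voiced /ʕ/.
Every place of articulation has a voiced member except labiodental, where /v/ would be expected.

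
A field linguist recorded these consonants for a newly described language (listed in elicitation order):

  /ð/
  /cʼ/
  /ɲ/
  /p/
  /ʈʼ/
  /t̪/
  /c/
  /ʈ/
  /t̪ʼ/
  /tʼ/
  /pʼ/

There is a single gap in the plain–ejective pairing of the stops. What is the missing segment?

bilabial: plain /p/, ejective /pʼ/.
dental: plain /t̪/, ejective /t̪ʼ/.
alveolar: plain —, ejective /tʼ/.
retroflex: plain /ʈ/, ejective /ʈʼ/.
palatal: plain /c/, ejective /cʼ/.
The alveolar row has no plain member, so the gap is the plain alveolar stop /t/.

/t/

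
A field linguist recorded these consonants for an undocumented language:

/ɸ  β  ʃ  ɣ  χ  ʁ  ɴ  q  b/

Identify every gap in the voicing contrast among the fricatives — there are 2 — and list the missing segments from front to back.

/ʒ/, /x/

bilabial: voiceless /ɸ/, voiced /β/.
postalveolar: voiceless /ʃ/, voiced —.
velar: voiceless —, voiced /ɣ/.
uvular: voiceless /χ/, voiced /ʁ/.
Gaps, from front to back: postalveolar lacks voiced (/ʒ/); velar lacks voiceless (/x/).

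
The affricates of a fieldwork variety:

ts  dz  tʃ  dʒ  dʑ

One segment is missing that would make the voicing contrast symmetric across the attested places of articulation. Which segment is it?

alveolar: voiceless /ts/, voiced /dz/.
postalveolar: voiceless /tʃ/, voiced /dʒ/.
alveolo-palatal: voiceless —, voiced /dʑ/.
The alveolo-palatal row has no voiceless member, so the gap is the voiceless alveolo-palatal affricate /tɕ/.

/tɕ/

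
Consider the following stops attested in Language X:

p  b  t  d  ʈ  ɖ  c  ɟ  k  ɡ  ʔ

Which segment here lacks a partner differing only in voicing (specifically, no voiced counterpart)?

Bilabial: /p/ ~ /b/
Alveolar: /t/ ~ /d/
Retroflex: /ʈ/ ~ /ɖ/
Palatal: /c/ ~ /ɟ/
Velar: /k/ ~ /ɡ/
Glottal: only /ʔ/ (voiceless); no voiced partner.
So /ʔ/ is the unpaired segment.

/ʔ/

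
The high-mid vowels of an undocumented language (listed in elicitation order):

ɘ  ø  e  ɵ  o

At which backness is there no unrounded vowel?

backness          unrounded  rounded 
front             e         ø       
central           ɘ         ɵ       
back              —         o       
Every backness has an unrounded member except back, where /ɤ/ would be expected.

back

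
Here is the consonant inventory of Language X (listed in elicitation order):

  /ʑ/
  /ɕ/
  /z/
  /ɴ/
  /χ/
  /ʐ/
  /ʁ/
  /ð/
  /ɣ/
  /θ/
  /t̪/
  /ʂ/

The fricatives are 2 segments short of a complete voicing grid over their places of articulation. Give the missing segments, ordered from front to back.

place of articulation  voiceless  voiced  
dental            θ         ð       
alveolar          —         z       
retroflex         ʂ         ʐ       
alveolo-palatal   ɕ         ʑ       
velar             —         ɣ       
uvular            χ         ʁ       
Gaps, from front to back: alveolar lacks voiceless (/s/); velar lacks voiceless (/x/).

/s/, /x/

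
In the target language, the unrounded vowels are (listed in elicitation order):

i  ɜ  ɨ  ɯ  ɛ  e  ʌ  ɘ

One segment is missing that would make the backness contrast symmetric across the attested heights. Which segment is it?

high: front /i/, central /ɨ/, back /ɯ/.
high-mid: front /e/, central /ɘ/, back —.
low-mid: front /ɛ/, central /ɜ/, back /ʌ/.
The high-mid row has no back member, so the gap is the high-mid back unrounded vowel /ɤ/.

/ɤ/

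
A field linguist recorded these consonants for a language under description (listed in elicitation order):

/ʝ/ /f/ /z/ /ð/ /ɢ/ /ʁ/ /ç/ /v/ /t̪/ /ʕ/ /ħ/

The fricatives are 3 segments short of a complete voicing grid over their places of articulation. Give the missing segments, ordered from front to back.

place of articulation  voiceless  voiced  
labiodental       f         v       
dental            —         ð       
alveolar          —         z       
palatal           ç         ʝ       
uvular            —         ʁ       
pharyngeal        ħ         ʕ       
Gaps, from front to back: dental lacks voiceless (/θ/); alveolar lacks voiceless (/s/); uvular lacks voiceless (/χ/).

/θ/, /s/, /χ/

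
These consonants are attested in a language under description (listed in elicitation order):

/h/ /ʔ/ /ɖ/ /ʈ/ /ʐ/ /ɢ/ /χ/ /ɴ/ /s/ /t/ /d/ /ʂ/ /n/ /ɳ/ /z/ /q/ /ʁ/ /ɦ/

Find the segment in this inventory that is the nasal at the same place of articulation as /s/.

/n/

/s/ is a voiceless alveolar fricative.
The nasal at the same place is an alveolar nasal — in this inventory, /n/.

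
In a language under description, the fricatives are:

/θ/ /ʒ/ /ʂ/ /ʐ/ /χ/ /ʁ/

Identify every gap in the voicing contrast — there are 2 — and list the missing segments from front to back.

Voiceless: /θ/ (dental), /ʂ/ (retroflex), /χ/ (uvular).
Voiced: /ʒ/ (postalveolar), /ʐ/ (retroflex), /ʁ/ (uvular).
Gaps, from front to back: dental lacks voiced (/ð/); postalveolar lacks voiceless (/ʃ/).

/ð/, /ʃ/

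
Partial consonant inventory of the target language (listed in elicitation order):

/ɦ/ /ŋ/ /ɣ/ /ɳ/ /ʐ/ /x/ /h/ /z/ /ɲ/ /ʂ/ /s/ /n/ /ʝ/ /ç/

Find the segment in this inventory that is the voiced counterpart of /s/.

/z/

/s/ is a voiceless alveolar fricative.
The voiced counterpart is a voiced alveolar fricative — in this inventory, /z/.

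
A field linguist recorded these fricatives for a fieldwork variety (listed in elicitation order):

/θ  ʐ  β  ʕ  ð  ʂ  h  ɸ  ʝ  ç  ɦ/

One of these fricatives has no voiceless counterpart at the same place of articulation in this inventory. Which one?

/ʕ/

Bilabial: /ɸ/ ~ /β/
Dental: /θ/ ~ /ð/
Retroflex: /ʂ/ ~ /ʐ/
Palatal: /ç/ ~ /ʝ/
Glottal: /h/ ~ /ɦ/
Pharyngeal: only /ʕ/ (voiced); no voiceless partner.
So /ʕ/ is the unpaired segment.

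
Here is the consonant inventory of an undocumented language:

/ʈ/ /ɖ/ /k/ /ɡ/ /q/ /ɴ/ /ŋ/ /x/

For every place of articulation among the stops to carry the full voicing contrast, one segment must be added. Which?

retroflex: voiceless /ʈ/, voiced /ɖ/.
velar: voiceless /k/, voiced /ɡ/.
uvular: voiceless /q/, voiced —.
The uvular row has no voiced member, so the gap is the voiced uvular stop /ɢ/.

/ɢ/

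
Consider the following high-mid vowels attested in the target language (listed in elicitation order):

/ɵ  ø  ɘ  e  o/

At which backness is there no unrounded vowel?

backness          unrounded  rounded 
front             e         ø       
central           ɘ         ɵ       
back              —         o       
Every backness has an unrounded member except back, where /ɤ/ would be expected.

back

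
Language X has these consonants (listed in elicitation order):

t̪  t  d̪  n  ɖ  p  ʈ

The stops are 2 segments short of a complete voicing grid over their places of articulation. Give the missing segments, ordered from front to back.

place of articulation  voiceless  voiced  
bilabial          p         —       
dental            t̪        d̪      
alveolar          t         —       
retroflex         ʈ         ɖ       
Gaps, from front to back: bilabial lacks voiced (/b/); alveolar lacks voiced (/d/).

/b/, /d/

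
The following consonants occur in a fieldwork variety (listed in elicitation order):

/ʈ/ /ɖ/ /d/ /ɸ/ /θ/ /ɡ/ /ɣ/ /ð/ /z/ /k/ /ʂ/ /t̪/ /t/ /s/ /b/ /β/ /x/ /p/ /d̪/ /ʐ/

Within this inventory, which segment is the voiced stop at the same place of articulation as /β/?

/b/

/β/ is a voiced bilabial fricative.
The voiced stop at the same place is a voiced bilabial stop — in this inventory, /b/.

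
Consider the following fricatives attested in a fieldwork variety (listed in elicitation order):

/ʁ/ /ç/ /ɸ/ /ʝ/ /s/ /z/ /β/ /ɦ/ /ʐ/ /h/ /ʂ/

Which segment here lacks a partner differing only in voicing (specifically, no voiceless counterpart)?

Bilabial: /ɸ/ ~ /β/
Alveolar: /s/ ~ /z/
Retroflex: /ʂ/ ~ /ʐ/
Palatal: /ç/ ~ /ʝ/
Glottal: /h/ ~ /ɦ/
Uvular: only /ʁ/ (voiced); no voiceless partner.
So /ʁ/ is the unpaired segment.

/ʁ/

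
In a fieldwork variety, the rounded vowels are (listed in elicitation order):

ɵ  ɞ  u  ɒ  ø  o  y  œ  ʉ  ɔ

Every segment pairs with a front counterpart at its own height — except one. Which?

/ɒ/

High: /y/ ~ /ʉ/ ~ /u/
High-mid: /ø/ ~ /ɵ/ ~ /o/
Low-mid: /œ/ ~ /ɞ/ ~ /ɔ/
Low: only /ɒ/ (back); no front partner.
So /ɒ/ is the unpaired segment.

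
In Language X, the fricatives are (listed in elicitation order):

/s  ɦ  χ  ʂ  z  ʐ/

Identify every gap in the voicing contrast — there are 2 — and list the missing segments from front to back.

place of articulation  voiceless  voiced  
alveolar          s         z       
retroflex         ʂ         ʐ       
uvular            χ         —       
glottal           —         ɦ       
Gaps, from front to back: uvular lacks voiced (/ʁ/); glottal lacks voiceless (/h/).

/ʁ/, /h/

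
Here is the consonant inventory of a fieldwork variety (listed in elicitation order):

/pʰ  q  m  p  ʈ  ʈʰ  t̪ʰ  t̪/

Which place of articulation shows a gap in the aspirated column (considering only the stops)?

uvular

bilabial: plain /p/, aspirated /pʰ/.
dental: plain /t̪/, aspirated /t̪ʰ/.
retroflex: plain /ʈ/, aspirated /ʈʰ/.
uvular: plain /q/, aspirated —.
Every place of articulation has an aspirated member except uvular, where /qʰ/ would be expected.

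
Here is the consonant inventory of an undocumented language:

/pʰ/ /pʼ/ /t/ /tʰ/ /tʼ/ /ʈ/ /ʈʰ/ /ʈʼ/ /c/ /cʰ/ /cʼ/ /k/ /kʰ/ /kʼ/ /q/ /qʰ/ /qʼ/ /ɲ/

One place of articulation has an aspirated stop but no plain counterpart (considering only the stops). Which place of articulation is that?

bilabial: plain —, aspirated /pʰ/, ejective /pʼ/.
alveolar: plain /t/, aspirated /tʰ/, ejective /tʼ/.
retroflex: plain /ʈ/, aspirated /ʈʰ/, ejective /ʈʼ/.
palatal: plain /c/, aspirated /cʰ/, ejective /cʼ/.
velar: plain /k/, aspirated /kʰ/, ejective /kʼ/.
uvular: plain /q/, aspirated /qʰ/, ejective /qʼ/.
Every place of articulation has a plain member except bilabial, where /p/ would be expected.

bilabial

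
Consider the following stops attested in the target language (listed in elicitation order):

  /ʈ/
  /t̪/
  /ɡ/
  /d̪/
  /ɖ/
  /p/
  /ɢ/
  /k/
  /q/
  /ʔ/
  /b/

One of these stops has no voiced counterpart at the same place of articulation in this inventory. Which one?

/ʔ/

Bilabial: /p/ ~ /b/
Dental: /t̪/ ~ /d̪/
Retroflex: /ʈ/ ~ /ɖ/
Velar: /k/ ~ /ɡ/
Uvular: /q/ ~ /ɢ/
Glottal: only /ʔ/ (voiceless); no voiced partner.
So /ʔ/ is the unpaired segment.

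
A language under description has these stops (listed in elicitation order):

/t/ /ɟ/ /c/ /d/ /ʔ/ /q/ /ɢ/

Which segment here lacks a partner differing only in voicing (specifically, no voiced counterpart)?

/ʔ/

Alveolar: /t/ ~ /d/
Palatal: /c/ ~ /ɟ/
Uvular: /q/ ~ /ɢ/
Glottal: only /ʔ/ (voiceless); no voiced partner.
So /ʔ/ is the unpaired segment.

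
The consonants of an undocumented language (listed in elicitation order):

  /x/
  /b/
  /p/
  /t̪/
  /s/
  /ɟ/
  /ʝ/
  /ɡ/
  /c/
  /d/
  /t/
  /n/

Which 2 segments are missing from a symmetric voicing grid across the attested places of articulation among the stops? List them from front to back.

/d̪/, /k/

bilabial: voiceless /p/, voiced /b/.
dental: voiceless /t̪/, voiced —.
alveolar: voiceless /t/, voiced /d/.
palatal: voiceless /c/, voiced /ɟ/.
velar: voiceless —, voiced /ɡ/.
Gaps, from front to back: dental lacks voiced (/d̪/); velar lacks voiceless (/k/).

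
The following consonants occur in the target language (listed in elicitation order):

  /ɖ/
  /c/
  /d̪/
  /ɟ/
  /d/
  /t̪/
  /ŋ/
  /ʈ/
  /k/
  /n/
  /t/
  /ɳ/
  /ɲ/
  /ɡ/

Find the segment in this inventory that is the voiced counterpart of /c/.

/ɟ/

/c/ is a voiceless palatal stop.
The voiced counterpart is a voiced palatal stop — in this inventory, /ɟ/.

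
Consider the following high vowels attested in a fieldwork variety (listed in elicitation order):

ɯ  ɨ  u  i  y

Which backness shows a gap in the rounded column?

backness          unrounded  rounded 
front             i         y       
central           ɨ         —       
back              ɯ         u       
Every backness has a rounded member except central, where /ʉ/ would be expected.

central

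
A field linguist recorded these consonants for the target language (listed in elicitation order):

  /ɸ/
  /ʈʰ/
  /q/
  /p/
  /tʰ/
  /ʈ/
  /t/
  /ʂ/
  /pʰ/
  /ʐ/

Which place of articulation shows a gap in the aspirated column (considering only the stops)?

place of articulation  plain     aspirated
bilabial          p         pʰ      
alveolar          t         tʰ      
retroflex         ʈ         ʈʰ      
uvular            q         —       
Every place of articulation has an aspirated member except uvular, where /qʰ/ would be expected.

uvular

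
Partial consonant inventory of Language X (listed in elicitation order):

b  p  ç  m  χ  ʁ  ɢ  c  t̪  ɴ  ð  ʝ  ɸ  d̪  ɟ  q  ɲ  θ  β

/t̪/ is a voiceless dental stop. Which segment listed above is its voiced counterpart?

The voiced counterpart is a voiced dental stop — in this inventory, /d̪/.

/d̪/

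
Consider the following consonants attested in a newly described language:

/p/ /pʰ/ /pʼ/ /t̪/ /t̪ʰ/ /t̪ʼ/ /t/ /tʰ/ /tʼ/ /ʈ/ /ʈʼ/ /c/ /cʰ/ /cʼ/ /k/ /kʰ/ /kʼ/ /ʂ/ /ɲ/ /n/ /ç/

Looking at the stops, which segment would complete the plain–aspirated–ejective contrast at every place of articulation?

place of articulation  plain     aspirated  ejective
bilabial          p         pʰ        pʼ      
dental            t̪        t̪ʰ       t̪ʼ     
alveolar          t         tʰ        tʼ      
retroflex         ʈ         —         ʈʼ      
palatal           c         cʰ        cʼ      
velar             k         kʰ        kʼ      
The retroflex row has no aspirated member, so the gap is the aspirated retroflex stop /ʈʰ/.

/ʈʰ/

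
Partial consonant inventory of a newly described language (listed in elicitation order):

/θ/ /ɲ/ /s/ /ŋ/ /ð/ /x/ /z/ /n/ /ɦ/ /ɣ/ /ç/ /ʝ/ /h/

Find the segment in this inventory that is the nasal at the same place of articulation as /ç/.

/ç/ is a voiceless palatal fricative.
The nasal at the same place is a palatal nasal — in this inventory, /ɲ/.

/ɲ/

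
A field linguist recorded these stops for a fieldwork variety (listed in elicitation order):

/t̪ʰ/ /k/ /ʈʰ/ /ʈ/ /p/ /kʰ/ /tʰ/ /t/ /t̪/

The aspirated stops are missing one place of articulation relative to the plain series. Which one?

bilabial

place of articulation  plain     aspirated
bilabial          p         —       
dental            t̪        t̪ʰ     
alveolar          t         tʰ      
retroflex         ʈ         ʈʰ      
velar             k         kʰ      
Every place of articulation has an aspirated member except bilabial, where /pʰ/ would be expected.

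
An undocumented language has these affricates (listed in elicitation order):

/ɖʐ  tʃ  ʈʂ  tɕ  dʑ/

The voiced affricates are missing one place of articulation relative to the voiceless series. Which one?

postalveolar

postalveolar: voiceless /tʃ/, voiced —.
retroflex: voiceless /ʈʂ/, voiced /ɖʐ/.
alveolo-palatal: voiceless /tɕ/, voiced /dʑ/.
Every place of articulation has a voiced member except postalveolar, where /dʒ/ would be expected.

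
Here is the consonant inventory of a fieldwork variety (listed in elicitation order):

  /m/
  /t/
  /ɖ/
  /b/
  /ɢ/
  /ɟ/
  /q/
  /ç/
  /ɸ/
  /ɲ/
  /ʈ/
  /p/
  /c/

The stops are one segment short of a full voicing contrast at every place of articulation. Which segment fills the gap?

Voiceless: /p/ (bilabial), /t/ (alveolar), /ʈ/ (retroflex), /c/ (palatal), /q/ (uvular).
Voiced: /b/ (bilabial), /ɖ/ (retroflex), /ɟ/ (palatal), /ɢ/ (uvular).
The alveolar row has no voiced member, so the gap is the voiced alveolar stop /d/.

/d/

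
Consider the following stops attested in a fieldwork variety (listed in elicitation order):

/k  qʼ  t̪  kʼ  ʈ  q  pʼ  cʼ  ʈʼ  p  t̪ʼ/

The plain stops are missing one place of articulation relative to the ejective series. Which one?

place of articulation  plain     ejective
bilabial          p         pʼ      
dental            t̪        t̪ʼ     
retroflex         ʈ         ʈʼ      
palatal           —         cʼ      
velar             k         kʼ      
uvular            q         qʼ      
Every place of articulation has a plain member except palatal, where /c/ would be expected.

palatal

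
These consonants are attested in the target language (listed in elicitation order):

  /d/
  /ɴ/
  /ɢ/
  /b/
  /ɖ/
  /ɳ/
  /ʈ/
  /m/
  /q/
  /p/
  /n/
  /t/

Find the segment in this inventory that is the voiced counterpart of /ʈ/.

/ɖ/

/ʈ/ is a voiceless retroflex stop.
The voiced counterpart is a voiced retroflex stop — in this inventory, /ɖ/.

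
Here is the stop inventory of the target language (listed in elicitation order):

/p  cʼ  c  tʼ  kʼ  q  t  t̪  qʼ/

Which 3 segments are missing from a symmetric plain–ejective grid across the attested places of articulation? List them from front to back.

/pʼ/, /t̪ʼ/, /k/

bilabial: plain /p/, ejective —.
dental: plain /t̪/, ejective —.
alveolar: plain /t/, ejective /tʼ/.
palatal: plain /c/, ejective /cʼ/.
velar: plain —, ejective /kʼ/.
uvular: plain /q/, ejective /qʼ/.
Gaps, from front to back: bilabial lacks ejective (/pʼ/); dental lacks ejective (/t̪ʼ/); velar lacks plain (/k/).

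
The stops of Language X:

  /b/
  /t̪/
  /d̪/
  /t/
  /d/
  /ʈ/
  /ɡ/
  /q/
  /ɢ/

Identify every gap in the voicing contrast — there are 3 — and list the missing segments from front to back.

place of articulation  voiceless  voiced  
bilabial          —         b       
dental            t̪        d̪      
alveolar          t         d       
retroflex         ʈ         —       
velar             —         ɡ       
uvular            q         ɢ       
Gaps, from front to back: bilabial lacks voiceless (/p/); retroflex lacks voiced (/ɖ/); velar lacks voiceless (/k/).

/p/, /ɖ/, /k/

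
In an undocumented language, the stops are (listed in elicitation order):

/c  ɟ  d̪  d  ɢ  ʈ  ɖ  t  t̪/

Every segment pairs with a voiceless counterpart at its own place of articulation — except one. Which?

/ɢ/

Dental: /t̪/ ~ /d̪/
Alveolar: /t/ ~ /d/
Retroflex: /ʈ/ ~ /ɖ/
Palatal: /c/ ~ /ɟ/
Uvular: only /ɢ/ (voiced); no voiceless partner.
So /ɢ/ is the unpaired segment.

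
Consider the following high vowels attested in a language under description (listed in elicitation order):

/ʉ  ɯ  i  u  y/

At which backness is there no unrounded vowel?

front: unrounded /i/, rounded /y/.
central: unrounded —, rounded /ʉ/.
back: unrounded /ɯ/, rounded /u/.
Every backness has an unrounded member except central, where /ɨ/ would be expected.

central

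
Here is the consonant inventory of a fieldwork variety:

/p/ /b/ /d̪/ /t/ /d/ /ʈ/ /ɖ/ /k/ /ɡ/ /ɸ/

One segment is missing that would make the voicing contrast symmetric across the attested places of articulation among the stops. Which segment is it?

Voiceless: /p/ (bilabial), /t/ (alveolar), /ʈ/ (retroflex), /k/ (velar).
Voiced: /b/ (bilabial), /d̪/ (dental), /d/ (alveolar), /ɖ/ (retroflex), /ɡ/ (velar).
The dental row has no voiceless member, so the gap is the voiceless dental stop /t̪/.

/t̪/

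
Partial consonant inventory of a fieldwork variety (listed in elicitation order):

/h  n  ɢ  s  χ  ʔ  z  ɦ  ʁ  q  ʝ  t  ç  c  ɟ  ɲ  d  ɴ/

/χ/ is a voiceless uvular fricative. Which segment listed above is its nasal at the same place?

/ɴ/

The nasal at the same place is an uvular nasal — in this inventory, /ɴ/.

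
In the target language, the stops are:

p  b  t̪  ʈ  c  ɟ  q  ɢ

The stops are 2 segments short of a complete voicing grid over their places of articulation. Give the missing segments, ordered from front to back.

bilabial: voiceless /p/, voiced /b/.
dental: voiceless /t̪/, voiced —.
retroflex: voiceless /ʈ/, voiced —.
palatal: voiceless /c/, voiced /ɟ/.
uvular: voiceless /q/, voiced /ɢ/.
Gaps, from front to back: dental lacks voiced (/d̪/); retroflex lacks voiced (/ɖ/).

/d̪/, /ɖ/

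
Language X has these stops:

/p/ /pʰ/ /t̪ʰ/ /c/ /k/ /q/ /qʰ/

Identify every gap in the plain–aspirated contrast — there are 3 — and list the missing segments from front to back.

place of articulation  plain     aspirated
bilabial          p         pʰ      
dental            —         t̪ʰ     
palatal           c         —       
velar             k         —       
uvular            q         qʰ      
Gaps, from front to back: dental lacks plain (/t̪/); palatal lacks aspirated (/cʰ/); velar lacks aspirated (/kʰ/).

/t̪/, /cʰ/, /kʰ/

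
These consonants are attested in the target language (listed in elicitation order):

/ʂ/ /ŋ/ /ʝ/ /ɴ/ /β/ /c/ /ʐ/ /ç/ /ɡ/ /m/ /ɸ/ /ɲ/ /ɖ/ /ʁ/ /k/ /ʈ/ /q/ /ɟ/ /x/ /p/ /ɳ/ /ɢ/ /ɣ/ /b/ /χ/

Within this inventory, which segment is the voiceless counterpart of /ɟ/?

/ɟ/ is a voiced palatal stop.
The voiceless counterpart is a voiceless palatal stop — in this inventory, /c/.

/c/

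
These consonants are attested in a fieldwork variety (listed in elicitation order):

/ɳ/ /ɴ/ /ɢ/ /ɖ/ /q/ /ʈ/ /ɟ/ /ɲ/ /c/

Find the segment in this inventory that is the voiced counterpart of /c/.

/ɟ/

/c/ is a voiceless palatal stop.
The voiced counterpart is a voiced palatal stop — in this inventory, /ɟ/.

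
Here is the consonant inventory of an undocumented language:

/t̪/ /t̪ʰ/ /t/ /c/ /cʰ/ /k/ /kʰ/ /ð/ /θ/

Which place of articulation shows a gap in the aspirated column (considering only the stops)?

alveolar

Plain: /t̪/ (dental), /t/ (alveolar), /c/ (palatal), /k/ (velar).
Aspirated: /t̪ʰ/ (dental), /cʰ/ (palatal), /kʰ/ (velar).
Every place of articulation has an aspirated member except alveolar, where /tʰ/ would be expected.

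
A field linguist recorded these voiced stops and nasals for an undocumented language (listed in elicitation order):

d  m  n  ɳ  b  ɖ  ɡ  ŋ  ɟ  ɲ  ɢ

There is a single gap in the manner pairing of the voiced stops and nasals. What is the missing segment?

Oral stop: /b/ (bilabial), /d/ (alveolar), /ɖ/ (retroflex), /ɟ/ (palatal), /ɡ/ (velar), /ɢ/ (uvular).
Nasal: /m/ (bilabial), /n/ (alveolar), /ɳ/ (retroflex), /ɲ/ (palatal), /ŋ/ (velar).
The uvular row has no nasal member, so the gap is the uvular nasal /ɴ/.

/ɴ/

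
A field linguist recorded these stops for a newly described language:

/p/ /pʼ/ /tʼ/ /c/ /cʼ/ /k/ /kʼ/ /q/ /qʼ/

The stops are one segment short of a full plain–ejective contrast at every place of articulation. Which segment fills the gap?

/t/

place of articulation  plain     ejective
bilabial          p         pʼ      
alveolar          —         tʼ      
palatal           c         cʼ      
velar             k         kʼ      
uvular            q         qʼ      
The alveolar row has no plain member, so the gap is the plain alveolar stop /t/.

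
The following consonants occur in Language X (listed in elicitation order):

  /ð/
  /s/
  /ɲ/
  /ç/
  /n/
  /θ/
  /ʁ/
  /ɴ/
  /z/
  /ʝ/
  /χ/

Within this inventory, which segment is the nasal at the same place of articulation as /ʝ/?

/ʝ/ is a voiced palatal fricative.
The nasal at the same place is a palatal nasal — in this inventory, /ɲ/.

/ɲ/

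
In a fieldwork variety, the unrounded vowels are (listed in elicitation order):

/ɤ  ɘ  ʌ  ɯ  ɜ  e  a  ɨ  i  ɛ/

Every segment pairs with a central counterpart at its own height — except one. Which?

/a/

High: /i/ ~ /ɨ/ ~ /ɯ/
High-mid: /e/ ~ /ɘ/ ~ /ɤ/
Low-mid: /ɛ/ ~ /ɜ/ ~ /ʌ/
Low: only /a/ (front); no central partner.
So /a/ is the unpaired segment.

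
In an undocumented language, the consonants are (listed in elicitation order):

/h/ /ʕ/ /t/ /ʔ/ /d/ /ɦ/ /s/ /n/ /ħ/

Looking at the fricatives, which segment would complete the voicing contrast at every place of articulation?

/z/

Voiceless: /s/ (alveolar), /ħ/ (pharyngeal), /h/ (glottal).
Voiced: /ʕ/ (pharyngeal), /ɦ/ (glottal).
The alveolar row has no voiced member, so the gap is the voiced alveolar fricative /z/.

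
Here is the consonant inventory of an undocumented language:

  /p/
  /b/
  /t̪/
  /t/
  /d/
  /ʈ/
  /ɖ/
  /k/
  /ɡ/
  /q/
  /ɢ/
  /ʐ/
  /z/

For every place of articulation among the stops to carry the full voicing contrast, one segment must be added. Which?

place of articulation  voiceless  voiced  
bilabial          p         b       
dental            t̪        —       
alveolar          t         d       
retroflex         ʈ         ɖ       
velar             k         ɡ       
uvular            q         ɢ       
The dental row has no voiced member, so the gap is the voiced dental stop /d̪/.

/d̪/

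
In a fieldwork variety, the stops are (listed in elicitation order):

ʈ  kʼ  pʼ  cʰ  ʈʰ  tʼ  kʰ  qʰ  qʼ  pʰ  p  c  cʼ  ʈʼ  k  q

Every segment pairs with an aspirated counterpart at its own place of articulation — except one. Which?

/tʼ/

Bilabial: /p/ ~ /pʰ/ ~ /pʼ/
Retroflex: /ʈ/ ~ /ʈʰ/ ~ /ʈʼ/
Palatal: /c/ ~ /cʰ/ ~ /cʼ/
Velar: /k/ ~ /kʰ/ ~ /kʼ/
Uvular: /q/ ~ /qʰ/ ~ /qʼ/
Alveolar: only /tʼ/ (ejective); no aspirated partner.
So /tʼ/ is the unpaired segment.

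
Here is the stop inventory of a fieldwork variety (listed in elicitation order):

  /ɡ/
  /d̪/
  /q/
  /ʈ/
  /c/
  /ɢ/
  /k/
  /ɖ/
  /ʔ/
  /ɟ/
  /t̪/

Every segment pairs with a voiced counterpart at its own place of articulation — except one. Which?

/ʔ/

Dental: /t̪/ ~ /d̪/
Retroflex: /ʈ/ ~ /ɖ/
Palatal: /c/ ~ /ɟ/
Velar: /k/ ~ /ɡ/
Uvular: /q/ ~ /ɢ/
Glottal: only /ʔ/ (voiceless); no voiced partner.
So /ʔ/ is the unpaired segment.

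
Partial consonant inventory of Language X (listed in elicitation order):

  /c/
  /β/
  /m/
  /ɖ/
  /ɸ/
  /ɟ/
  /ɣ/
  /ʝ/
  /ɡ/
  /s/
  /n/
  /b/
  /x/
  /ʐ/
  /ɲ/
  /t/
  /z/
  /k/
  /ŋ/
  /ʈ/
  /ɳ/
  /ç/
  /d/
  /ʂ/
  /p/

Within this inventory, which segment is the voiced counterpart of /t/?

/d/

/t/ is a voiceless alveolar stop.
The voiced counterpart is a voiced alveolar stop — in this inventory, /d/.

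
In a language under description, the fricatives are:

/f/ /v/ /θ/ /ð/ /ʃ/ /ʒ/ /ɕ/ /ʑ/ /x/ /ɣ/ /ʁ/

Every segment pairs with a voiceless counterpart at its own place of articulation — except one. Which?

/ʁ/

Labiodental: /f/ ~ /v/
Dental: /θ/ ~ /ð/
Postalveolar: /ʃ/ ~ /ʒ/
Alveolo-palatal: /ɕ/ ~ /ʑ/
Velar: /x/ ~ /ɣ/
Uvular: only /ʁ/ (voiced); no voiceless partner.
So /ʁ/ is the unpaired segment.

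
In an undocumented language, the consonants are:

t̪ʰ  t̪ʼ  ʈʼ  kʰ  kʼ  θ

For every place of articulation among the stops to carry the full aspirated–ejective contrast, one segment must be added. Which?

/ʈʰ/

dental: aspirated /t̪ʰ/, ejective /t̪ʼ/.
retroflex: aspirated —, ejective /ʈʼ/.
velar: aspirated /kʰ/, ejective /kʼ/.
The retroflex row has no aspirated member, so the gap is the aspirated retroflex stop /ʈʰ/.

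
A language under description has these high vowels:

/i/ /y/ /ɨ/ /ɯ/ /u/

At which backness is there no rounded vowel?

central

front: unrounded /i/, rounded /y/.
central: unrounded /ɨ/, rounded —.
back: unrounded /ɯ/, rounded /u/.
Every backness has a rounded member except central, where /ʉ/ would be expected.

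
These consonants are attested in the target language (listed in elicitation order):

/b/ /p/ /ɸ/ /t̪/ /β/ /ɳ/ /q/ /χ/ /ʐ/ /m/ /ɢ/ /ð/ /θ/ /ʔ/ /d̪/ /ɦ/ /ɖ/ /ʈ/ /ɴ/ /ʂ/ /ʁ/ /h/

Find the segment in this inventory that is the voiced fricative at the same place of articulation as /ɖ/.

/ɖ/ is a voiced retroflex stop.
The voiced fricative at the same place is a voiced retroflex fricative — in this inventory, /ʐ/.

/ʐ/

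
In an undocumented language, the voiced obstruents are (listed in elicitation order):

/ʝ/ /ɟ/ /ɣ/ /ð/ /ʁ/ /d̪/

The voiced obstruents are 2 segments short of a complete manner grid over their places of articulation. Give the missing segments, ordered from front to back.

dental: stop /d̪/, fricative /ð/.
palatal: stop /ɟ/, fricative /ʝ/.
velar: stop —, fricative /ɣ/.
uvular: stop —, fricative /ʁ/.
Gaps, from front to back: velar lacks stop (/ɡ/); uvular lacks stop (/ɢ/).

/ɡ/, /ɢ/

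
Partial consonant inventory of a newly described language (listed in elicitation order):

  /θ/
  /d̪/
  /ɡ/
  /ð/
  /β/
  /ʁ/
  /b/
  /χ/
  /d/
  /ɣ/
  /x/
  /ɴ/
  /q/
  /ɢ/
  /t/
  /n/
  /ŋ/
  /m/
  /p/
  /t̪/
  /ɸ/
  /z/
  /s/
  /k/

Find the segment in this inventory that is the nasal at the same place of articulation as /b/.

/b/ is a voiced bilabial stop.
The nasal at the same place is a bilabial nasal — in this inventory, /m/.

/m/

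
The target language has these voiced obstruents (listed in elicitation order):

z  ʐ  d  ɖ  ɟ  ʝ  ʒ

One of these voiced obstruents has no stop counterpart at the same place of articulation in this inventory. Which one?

Alveolar: /d/ ~ /z/
Retroflex: /ɖ/ ~ /ʐ/
Palatal: /ɟ/ ~ /ʝ/
Postalveolar: only /ʒ/ (fricative); no stop partner.
So /ʒ/ is the unpaired segment.

/ʒ/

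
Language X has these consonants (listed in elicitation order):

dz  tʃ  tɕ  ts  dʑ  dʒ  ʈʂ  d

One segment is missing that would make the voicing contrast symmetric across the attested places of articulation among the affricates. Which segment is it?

Voiceless: /ts/ (alveolar), /tʃ/ (postalveolar), /ʈʂ/ (retroflex), /tɕ/ (alveolo-palatal).
Voiced: /dz/ (alveolar), /dʒ/ (postalveolar), /dʑ/ (alveolo-palatal).
The retroflex row has no voiced member, so the gap is the voiced retroflex affricate /ɖʐ/.

/ɖʐ/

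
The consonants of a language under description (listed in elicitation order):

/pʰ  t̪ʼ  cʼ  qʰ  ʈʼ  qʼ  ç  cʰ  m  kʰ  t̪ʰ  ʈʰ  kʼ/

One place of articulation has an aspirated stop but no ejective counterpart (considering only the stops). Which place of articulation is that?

bilabial: aspirated /pʰ/, ejective —.
dental: aspirated /t̪ʰ/, ejective /t̪ʼ/.
retroflex: aspirated /ʈʰ/, ejective /ʈʼ/.
palatal: aspirated /cʰ/, ejective /cʼ/.
velar: aspirated /kʰ/, ejective /kʼ/.
uvular: aspirated /qʰ/, ejective /qʼ/.
Every place of articulation has an ejective member except bilabial, where /pʼ/ would be expected.

bilabial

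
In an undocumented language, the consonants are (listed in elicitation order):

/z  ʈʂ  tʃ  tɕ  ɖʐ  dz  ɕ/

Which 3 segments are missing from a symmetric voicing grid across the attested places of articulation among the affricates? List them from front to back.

/ts/, /dʒ/, /dʑ/

alveolar: voiceless —, voiced /dz/.
postalveolar: voiceless /tʃ/, voiced —.
retroflex: voiceless /ʈʂ/, voiced /ɖʐ/.
alveolo-palatal: voiceless /tɕ/, voiced —.
Gaps, from front to back: alveolar lacks voiceless (/ts/); postalveolar lacks voiced (/dʒ/); alveolo-palatal lacks voiced (/dʑ/).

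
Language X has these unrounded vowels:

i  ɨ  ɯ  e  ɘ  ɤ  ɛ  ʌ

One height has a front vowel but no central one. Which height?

low-mid

Front: /i/ (high), /e/ (high-mid), /ɛ/ (low-mid).
Central: /ɨ/ (high), /ɘ/ (high-mid).
Back: /ɯ/ (high), /ɤ/ (high-mid), /ʌ/ (low-mid).
Every height has a central member except low-mid, where /ɜ/ would be expected.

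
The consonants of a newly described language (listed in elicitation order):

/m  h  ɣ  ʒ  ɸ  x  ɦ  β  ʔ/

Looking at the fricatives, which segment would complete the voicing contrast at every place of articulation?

/ʃ/

bilabial: voiceless /ɸ/, voiced /β/.
postalveolar: voiceless —, voiced /ʒ/.
velar: voiceless /x/, voiced /ɣ/.
glottal: voiceless /h/, voiced /ɦ/.
The postalveolar row has no voiceless member, so the gap is the voiceless postalveolar fricative /ʃ/.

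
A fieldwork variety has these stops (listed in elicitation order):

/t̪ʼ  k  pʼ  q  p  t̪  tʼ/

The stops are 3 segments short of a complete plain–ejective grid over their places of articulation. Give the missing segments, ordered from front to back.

bilabial: plain /p/, ejective /pʼ/.
dental: plain /t̪/, ejective /t̪ʼ/.
alveolar: plain —, ejective /tʼ/.
velar: plain /k/, ejective —.
uvular: plain /q/, ejective —.
Gaps, from front to back: alveolar lacks plain (/t/); velar lacks ejective (/kʼ/); uvular lacks ejective (/qʼ/).

/t/, /kʼ/, /qʼ/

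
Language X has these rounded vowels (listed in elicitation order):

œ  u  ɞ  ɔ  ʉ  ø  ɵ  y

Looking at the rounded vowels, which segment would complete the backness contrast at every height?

Front: /y/ (high), /ø/ (high-mid), /œ/ (low-mid).
Central: /ʉ/ (high), /ɵ/ (high-mid), /ɞ/ (low-mid).
Back: /u/ (high), /ɔ/ (low-mid).
The high-mid row has no back member, so the gap is the high-mid back rounded vowel /o/.

/o/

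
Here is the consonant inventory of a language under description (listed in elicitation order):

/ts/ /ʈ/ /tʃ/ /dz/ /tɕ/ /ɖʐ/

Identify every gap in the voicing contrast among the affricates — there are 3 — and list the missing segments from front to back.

alveolar: voiceless /ts/, voiced /dz/.
postalveolar: voiceless /tʃ/, voiced —.
retroflex: voiceless —, voiced /ɖʐ/.
alveolo-palatal: voiceless /tɕ/, voiced —.
Gaps, from front to back: postalveolar lacks voiced (/dʒ/); retroflex lacks voiceless (/ʈʂ/); alveolo-palatal lacks voiced (/dʑ/).

/dʒ/, /ʈʂ/, /dʑ/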